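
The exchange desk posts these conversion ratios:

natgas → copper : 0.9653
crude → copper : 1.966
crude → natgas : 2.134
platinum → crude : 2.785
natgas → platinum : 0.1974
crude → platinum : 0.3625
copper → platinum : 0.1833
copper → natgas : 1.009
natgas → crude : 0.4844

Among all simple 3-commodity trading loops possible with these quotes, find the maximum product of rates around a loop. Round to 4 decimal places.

crude→natgas→platinum→crude: 2.134 × 0.1974 × 2.785 = 1.17319
crude→copper→platinum→crude: 1.966 × 0.1833 × 2.785 = 1.00362
crude→copper→natgas→crude: 1.966 × 1.009 × 0.4844 = 0.96090
Maximum is crude→natgas→platinum→crude at 1.1732; arbitrage exists.

1.1732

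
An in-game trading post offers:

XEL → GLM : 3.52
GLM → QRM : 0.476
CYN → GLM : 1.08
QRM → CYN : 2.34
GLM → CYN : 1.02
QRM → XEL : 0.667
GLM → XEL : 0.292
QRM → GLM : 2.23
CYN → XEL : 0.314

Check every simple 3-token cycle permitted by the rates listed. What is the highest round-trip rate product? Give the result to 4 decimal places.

GLM→QRM→CYN→GLM: 0.476 × 2.34 × 1.08 = 1.20295
XEL→GLM→CYN→XEL: 3.52 × 1.02 × 0.314 = 1.12739
XEL→GLM→QRM→XEL: 3.52 × 0.476 × 0.667 = 1.11757
Maximum is GLM→QRM→CYN→GLM at 1.2029; arbitrage exists.

1.2029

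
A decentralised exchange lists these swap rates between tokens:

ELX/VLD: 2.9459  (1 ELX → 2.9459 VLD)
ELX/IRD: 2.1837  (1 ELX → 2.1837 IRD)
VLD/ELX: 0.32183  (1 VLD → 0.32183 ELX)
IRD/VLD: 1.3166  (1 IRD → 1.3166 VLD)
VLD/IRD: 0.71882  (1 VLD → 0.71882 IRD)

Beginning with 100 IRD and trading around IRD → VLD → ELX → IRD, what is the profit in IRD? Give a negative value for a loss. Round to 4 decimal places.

-7.4720

100 IRD × 1.3166 = 131.66 VLD
131.66 VLD × 0.32183 = 42.3721378 ELX
42.3721378 ELX × 2.1837 = 92.52803731386 IRD
Net change: 92.52803731386 − 100 = -7.47196268614 IRD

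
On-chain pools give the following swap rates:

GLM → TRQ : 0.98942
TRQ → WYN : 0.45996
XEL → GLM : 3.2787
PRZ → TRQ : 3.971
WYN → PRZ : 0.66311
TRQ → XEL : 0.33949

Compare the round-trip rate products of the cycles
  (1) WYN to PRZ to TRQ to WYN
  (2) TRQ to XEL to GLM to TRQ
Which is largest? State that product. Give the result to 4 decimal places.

1.2112

(1) 0.66311 × 3.971 × 0.45996 = 1.21117
(2) 0.33949 × 3.2787 × 0.98942 = 1.10131
Highest is cycle (1) at 1.2112 (>1, arbitrage).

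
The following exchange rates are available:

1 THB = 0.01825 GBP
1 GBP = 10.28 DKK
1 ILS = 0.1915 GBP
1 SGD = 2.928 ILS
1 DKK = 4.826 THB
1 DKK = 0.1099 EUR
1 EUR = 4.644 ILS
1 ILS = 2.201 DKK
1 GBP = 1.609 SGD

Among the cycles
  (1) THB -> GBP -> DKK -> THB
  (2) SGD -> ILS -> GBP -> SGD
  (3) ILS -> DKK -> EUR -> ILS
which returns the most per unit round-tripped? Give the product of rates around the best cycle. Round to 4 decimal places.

(1) 0.01825 × 10.28 × 4.826 = 0.90541
(2) 2.928 × 0.1915 × 1.609 = 0.90219
(3) 2.201 × 0.1099 × 4.644 = 1.12334
Highest is cycle (3) at 1.1233 (>1, arbitrage).

1.1233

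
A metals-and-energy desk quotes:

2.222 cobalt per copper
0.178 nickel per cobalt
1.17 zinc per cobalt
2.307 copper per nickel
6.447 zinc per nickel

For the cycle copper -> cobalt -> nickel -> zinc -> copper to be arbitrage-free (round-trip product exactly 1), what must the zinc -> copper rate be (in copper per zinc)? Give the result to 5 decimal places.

Known legs of the cycle: 2.222 × 0.178 × 6.447 = 2.549891652
For no arbitrage the full-cycle product must be 1, so the missing rate is 1 / 2.549891652 ≈ 0.3921735.

0.39217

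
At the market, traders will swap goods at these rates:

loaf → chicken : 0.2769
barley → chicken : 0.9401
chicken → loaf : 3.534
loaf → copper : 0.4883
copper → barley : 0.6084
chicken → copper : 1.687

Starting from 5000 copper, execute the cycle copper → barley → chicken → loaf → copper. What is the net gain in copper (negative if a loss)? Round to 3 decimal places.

5000 copper × 0.6084 = 3042 barley
3042 barley × 0.9401 = 2859.7842 chicken
2859.7842 chicken × 3.534 = 10106.4773628 loaf
10106.4773628 loaf × 0.4883 = 4934.99289625524 copper
Net change: 4934.99289625524 − 5000 = -65.00710374476 copper

-65.007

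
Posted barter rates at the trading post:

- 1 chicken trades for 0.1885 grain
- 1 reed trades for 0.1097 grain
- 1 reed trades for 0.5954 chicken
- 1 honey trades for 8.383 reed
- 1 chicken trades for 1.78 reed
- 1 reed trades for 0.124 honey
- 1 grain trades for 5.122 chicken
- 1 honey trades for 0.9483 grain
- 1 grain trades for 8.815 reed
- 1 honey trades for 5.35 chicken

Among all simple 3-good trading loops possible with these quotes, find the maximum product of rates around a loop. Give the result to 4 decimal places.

1.1809

chicken→reed→honey→chicken: 1.78 × 0.124 × 5.35 = 1.18085
honey→grain→reed→honey: 0.9483 × 8.815 × 0.124 = 1.03655
chicken→reed→grain→chicken: 1.78 × 0.1097 × 5.122 = 1.00015
chicken→grain→reed→chicken: 0.1885 × 8.815 × 0.5954 = 0.98933
Maximum is chicken→reed→honey→chicken at 1.1809; arbitrage exists.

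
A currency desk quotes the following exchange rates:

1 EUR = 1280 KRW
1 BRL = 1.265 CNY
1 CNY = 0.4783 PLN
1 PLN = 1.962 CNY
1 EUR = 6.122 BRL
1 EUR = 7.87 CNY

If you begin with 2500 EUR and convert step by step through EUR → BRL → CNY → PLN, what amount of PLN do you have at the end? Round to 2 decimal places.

2500 EUR × 6.122 = 15305 BRL
15305 BRL × 1.265 = 19360.825 CNY
19360.825 CNY × 0.4783 = 9260.2825975 PLN

9260.28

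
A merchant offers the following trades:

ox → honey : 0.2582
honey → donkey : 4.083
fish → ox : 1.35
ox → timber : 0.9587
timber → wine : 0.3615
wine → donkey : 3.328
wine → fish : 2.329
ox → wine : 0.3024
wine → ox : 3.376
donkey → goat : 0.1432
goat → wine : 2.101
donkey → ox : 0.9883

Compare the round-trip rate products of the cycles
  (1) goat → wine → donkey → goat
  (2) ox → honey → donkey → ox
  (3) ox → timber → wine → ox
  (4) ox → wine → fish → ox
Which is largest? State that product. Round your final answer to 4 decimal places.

(1) 2.101 × 3.328 × 0.1432 = 1.00127
(2) 0.2582 × 4.083 × 0.9883 = 1.04190
(3) 0.9587 × 0.3615 × 3.376 = 1.17002
(4) 0.3024 × 2.329 × 1.35 = 0.95079
Highest is cycle (3) at 1.1700 (>1, arbitrage).

1.1700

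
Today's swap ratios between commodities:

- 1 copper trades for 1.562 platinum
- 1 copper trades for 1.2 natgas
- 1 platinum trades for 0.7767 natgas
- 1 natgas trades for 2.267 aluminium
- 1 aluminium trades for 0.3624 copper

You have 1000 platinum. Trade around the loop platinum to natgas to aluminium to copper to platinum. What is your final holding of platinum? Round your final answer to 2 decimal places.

996.72

1000 platinum × 0.7767 = 776.7 natgas
776.7 natgas × 2.267 = 1760.7789 aluminium
1760.7789 aluminium × 0.3624 = 638.10627336 copper
638.10627336 copper × 1.562 = 996.72199898832 platinum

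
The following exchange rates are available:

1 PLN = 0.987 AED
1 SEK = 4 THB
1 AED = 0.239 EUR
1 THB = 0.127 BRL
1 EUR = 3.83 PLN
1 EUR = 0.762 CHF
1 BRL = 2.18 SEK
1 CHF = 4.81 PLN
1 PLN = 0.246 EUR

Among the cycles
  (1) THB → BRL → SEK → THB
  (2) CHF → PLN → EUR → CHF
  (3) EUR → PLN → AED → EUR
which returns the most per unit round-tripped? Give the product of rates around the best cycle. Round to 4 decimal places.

(1) 0.127 × 2.18 × 4 = 1.10744
(2) 4.81 × 0.246 × 0.762 = 0.90164
(3) 3.83 × 0.987 × 0.239 = 0.90347
Highest is cycle (1) at 1.1074 (>1, arbitrage).

1.1074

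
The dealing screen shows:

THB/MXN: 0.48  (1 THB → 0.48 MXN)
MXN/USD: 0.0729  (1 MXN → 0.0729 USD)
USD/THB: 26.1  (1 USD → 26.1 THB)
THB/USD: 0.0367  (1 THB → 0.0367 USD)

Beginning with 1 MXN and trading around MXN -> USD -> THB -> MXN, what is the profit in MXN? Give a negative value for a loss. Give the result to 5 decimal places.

-0.08671

1 MXN × 0.0729 = 0.0729 USD
0.0729 USD × 26.1 = 1.90269 THB
1.90269 THB × 0.48 = 0.9132912 MXN
Net change: 0.9132912 − 1 = -0.0867088 MXN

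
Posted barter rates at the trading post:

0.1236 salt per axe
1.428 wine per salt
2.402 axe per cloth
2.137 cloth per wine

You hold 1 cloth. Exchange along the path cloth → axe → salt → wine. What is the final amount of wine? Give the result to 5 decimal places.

0.42395

1 cloth × 2.402 = 2.402 axe
2.402 axe × 0.1236 = 0.2968872 salt
0.2968872 salt × 1.428 = 0.4239549216 wine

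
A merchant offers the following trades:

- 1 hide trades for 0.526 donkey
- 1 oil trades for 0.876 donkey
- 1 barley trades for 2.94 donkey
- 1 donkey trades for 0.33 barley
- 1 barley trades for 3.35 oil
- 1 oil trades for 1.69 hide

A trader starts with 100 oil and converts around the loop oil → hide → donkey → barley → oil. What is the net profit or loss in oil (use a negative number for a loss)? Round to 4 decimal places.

-1.7277

100 oil × 1.69 = 169 hide
169 hide × 0.526 = 88.894 donkey
88.894 donkey × 0.33 = 29.33502 barley
29.33502 barley × 3.35 = 98.272317 oil
Net change: 98.272317 − 100 = -1.727683 oil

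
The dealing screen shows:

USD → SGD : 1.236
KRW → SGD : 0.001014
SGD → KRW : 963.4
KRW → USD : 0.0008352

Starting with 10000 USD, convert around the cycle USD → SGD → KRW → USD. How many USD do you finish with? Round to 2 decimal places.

9945.25

10000 USD × 1.236 = 12360 SGD
12360 SGD × 963.4 = 11907624 KRW
11907624 KRW × 0.0008352 = 9945.2475648 USD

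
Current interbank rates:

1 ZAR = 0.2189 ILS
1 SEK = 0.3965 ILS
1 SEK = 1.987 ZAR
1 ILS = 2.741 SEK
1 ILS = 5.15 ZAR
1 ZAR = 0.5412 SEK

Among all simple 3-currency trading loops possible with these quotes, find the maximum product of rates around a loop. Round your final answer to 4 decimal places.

SEK→ZAR→ILS→SEK: 1.987 × 0.2189 × 2.741 = 1.19221
SEK→ILS→ZAR→SEK: 0.3965 × 5.15 × 0.5412 = 1.10512
Maximum is SEK→ZAR→ILS→SEK at 1.1922; arbitrage exists.

1.1922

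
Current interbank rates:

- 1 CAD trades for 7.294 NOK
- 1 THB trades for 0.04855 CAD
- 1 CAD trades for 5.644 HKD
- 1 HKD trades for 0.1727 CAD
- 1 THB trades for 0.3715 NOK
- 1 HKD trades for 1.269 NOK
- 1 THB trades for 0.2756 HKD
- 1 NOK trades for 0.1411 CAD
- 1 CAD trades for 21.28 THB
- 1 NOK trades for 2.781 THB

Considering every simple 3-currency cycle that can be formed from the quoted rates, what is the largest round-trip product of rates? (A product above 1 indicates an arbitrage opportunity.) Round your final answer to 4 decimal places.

1.1155

NOK→CAD→THB→NOK: 0.1411 × 21.28 × 0.3715 = 1.11547
HKD→CAD→THB→HKD: 0.1727 × 21.28 × 0.2756 = 1.01285
HKD→NOK→CAD→HKD: 1.269 × 0.1411 × 5.644 = 1.01059
NOK→THB→CAD→NOK: 2.781 × 0.04855 × 7.294 = 0.98482
HKD→NOK→THB→HKD: 1.269 × 2.781 × 0.2756 = 0.97262
Maximum is NOK→CAD→THB→NOK at 1.1155; arbitrage exists.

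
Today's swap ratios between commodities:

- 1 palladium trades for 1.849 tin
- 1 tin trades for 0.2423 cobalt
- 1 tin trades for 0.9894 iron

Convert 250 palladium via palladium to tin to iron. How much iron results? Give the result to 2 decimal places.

457.35

250 palladium × 1.849 = 462.25 tin
462.25 tin × 0.9894 = 457.35015 iron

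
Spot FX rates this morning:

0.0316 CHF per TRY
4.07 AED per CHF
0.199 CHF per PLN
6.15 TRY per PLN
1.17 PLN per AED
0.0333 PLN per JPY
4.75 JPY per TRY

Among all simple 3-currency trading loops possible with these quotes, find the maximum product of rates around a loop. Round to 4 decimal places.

JPY→PLN→TRY→JPY: 0.0333 × 6.15 × 4.75 = 0.97278
AED→PLN→CHF→AED: 1.17 × 0.199 × 4.07 = 0.94762
Maximum is JPY→PLN→TRY→JPY at 0.9728; no arbitrage — every cycle loses value.

0.9728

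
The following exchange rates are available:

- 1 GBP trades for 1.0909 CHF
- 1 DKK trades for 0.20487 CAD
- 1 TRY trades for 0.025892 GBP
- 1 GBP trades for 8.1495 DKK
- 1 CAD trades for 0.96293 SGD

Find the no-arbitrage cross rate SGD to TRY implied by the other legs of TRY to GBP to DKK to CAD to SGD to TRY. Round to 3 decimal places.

Known legs of the cycle: 0.025892 × 8.1495 × 0.20487 × 0.96293 = 0.0416264761061652114
For no arbitrage the full-cycle product must be 1, so the missing rate is 1 / 0.0416264761061652114 ≈ 24.02317.

24.023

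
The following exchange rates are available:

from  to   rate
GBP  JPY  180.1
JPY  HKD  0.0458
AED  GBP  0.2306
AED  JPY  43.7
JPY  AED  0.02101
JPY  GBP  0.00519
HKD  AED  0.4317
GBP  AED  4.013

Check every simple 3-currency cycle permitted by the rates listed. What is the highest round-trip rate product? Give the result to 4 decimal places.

0.9102

JPY→GBP→AED→JPY: 0.00519 × 4.013 × 43.7 = 0.91016
JPY→AED→GBP→JPY: 0.02101 × 0.2306 × 180.1 = 0.87257
JPY→HKD→AED→JPY: 0.0458 × 0.4317 × 43.7 = 0.86403
Maximum is JPY→GBP→AED→JPY at 0.9102; no arbitrage — every cycle loses value.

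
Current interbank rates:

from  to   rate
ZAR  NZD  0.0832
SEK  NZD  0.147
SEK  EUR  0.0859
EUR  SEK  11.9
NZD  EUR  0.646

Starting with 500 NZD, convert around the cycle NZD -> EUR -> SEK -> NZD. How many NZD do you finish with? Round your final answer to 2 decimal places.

565.02

500 NZD × 0.646 = 323 EUR
323 EUR × 11.9 = 3843.7 SEK
3843.7 SEK × 0.147 = 565.0239 NZD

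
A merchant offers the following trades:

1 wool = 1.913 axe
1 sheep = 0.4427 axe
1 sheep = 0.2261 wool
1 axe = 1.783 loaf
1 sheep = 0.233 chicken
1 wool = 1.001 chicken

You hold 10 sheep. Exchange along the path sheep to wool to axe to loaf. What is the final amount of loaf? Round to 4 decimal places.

7.7120

10 sheep × 0.2261 = 2.261 wool
2.261 wool × 1.913 = 4.325293 axe
4.325293 axe × 1.783 = 7.711997419 loaf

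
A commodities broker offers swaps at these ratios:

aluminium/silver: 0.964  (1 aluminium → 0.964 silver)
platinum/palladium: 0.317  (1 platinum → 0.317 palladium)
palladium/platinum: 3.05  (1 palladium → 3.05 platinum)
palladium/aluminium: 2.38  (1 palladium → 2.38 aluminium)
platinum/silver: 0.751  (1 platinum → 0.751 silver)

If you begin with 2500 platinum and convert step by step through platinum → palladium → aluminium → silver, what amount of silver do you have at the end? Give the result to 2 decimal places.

2500 platinum × 0.317 = 792.5 palladium
792.5 palladium × 2.38 = 1886.15 aluminium
1886.15 aluminium × 0.964 = 1818.2486 silver

1818.25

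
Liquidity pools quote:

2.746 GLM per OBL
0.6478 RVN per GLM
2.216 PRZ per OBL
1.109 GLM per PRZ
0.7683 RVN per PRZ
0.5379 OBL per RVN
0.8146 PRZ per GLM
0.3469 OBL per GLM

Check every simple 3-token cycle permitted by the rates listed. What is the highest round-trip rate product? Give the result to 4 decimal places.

0.9568

RVN→OBL→GLM→RVN: 0.5379 × 2.746 × 0.6478 = 0.95685
PRZ→RVN→OBL→PRZ: 0.7683 × 0.5379 × 2.216 = 0.91580
PRZ→GLM→OBL→PRZ: 1.109 × 0.3469 × 2.216 = 0.85252
Maximum is RVN→OBL→GLM→RVN at 0.9568; no arbitrage — every cycle loses value.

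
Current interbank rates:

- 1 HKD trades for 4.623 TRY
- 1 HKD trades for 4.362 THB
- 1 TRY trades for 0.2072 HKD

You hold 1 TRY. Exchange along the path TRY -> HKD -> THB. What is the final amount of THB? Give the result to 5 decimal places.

1 TRY × 0.2072 = 0.2072 HKD
0.2072 HKD × 4.362 = 0.9038064 THB

0.90381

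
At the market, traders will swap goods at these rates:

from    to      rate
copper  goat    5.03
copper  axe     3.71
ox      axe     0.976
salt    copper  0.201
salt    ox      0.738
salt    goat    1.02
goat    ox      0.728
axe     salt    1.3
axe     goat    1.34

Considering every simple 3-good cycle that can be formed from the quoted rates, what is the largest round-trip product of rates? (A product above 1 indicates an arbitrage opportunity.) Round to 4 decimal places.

0.9694

axe→salt→copper→axe: 1.3 × 0.201 × 3.71 = 0.96942
goat→ox→axe→goat: 0.728 × 0.976 × 1.34 = 0.95211
axe→salt→ox→axe: 1.3 × 0.738 × 0.976 = 0.93637
Maximum is axe→salt→copper→axe at 0.9694; no arbitrage — every cycle loses value.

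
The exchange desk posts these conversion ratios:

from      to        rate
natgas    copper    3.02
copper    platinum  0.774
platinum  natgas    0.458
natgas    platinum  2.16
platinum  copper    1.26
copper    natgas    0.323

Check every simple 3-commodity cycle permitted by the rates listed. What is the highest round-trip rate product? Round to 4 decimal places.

copper→platinum→natgas→copper: 0.774 × 0.458 × 3.02 = 1.07057
copper→natgas→platinum→copper: 0.323 × 2.16 × 1.26 = 0.87908
Maximum is copper→platinum→natgas→copper at 1.0706; arbitrage exists.

1.0706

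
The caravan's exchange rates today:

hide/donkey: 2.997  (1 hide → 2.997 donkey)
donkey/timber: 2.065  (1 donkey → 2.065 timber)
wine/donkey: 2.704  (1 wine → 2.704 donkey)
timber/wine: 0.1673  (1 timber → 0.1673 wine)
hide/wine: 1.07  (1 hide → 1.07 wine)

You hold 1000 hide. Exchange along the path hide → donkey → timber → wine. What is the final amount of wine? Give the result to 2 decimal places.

1035.39

1000 hide × 2.997 = 2997 donkey
2997 donkey × 2.065 = 6188.805 timber
6188.805 timber × 0.1673 = 1035.3870765 wine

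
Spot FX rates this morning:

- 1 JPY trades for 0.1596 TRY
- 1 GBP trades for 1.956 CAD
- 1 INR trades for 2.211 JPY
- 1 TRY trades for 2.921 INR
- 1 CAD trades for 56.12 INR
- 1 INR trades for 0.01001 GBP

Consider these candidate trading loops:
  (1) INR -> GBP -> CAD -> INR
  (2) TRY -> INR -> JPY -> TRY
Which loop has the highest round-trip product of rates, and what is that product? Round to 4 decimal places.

(1) 0.01001 × 1.956 × 56.12 = 1.09880
(2) 2.921 × 2.211 × 0.1596 = 1.03075
Highest is cycle (1) at 1.0988 (>1, arbitrage).

1.0988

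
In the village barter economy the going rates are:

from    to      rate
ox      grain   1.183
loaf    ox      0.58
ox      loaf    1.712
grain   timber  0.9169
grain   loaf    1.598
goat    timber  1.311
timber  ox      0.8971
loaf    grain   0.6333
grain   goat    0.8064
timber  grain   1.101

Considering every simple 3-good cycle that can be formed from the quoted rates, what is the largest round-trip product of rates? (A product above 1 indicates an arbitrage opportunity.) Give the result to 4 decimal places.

grain→goat→timber→grain: 0.8064 × 1.311 × 1.101 = 1.16397
grain→loaf→ox→grain: 1.598 × 0.58 × 1.183 = 1.09645
grain→timber→ox→grain: 0.9169 × 0.8971 × 1.183 = 0.97308
Maximum is grain→goat→timber→grain at 1.1640; arbitrage exists.

1.1640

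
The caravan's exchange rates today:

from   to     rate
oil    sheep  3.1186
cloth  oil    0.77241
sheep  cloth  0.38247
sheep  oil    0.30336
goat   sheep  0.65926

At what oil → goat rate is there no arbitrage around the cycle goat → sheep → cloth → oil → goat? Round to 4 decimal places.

Known legs of the cycle: 0.65926 × 0.38247 × 0.77241 = 0.194760997279002
For no arbitrage the full-cycle product must be 1, so the missing rate is 1 / 0.194760997279002 ≈ 5.134498.

5.1345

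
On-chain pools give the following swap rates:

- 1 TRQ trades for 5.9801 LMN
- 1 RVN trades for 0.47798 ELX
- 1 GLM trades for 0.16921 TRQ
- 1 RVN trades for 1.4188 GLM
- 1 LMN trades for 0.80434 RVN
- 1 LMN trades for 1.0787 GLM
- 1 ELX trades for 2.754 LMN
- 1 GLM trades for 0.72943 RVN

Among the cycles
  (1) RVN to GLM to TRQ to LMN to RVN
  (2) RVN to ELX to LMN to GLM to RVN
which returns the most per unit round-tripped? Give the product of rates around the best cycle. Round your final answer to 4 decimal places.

1.1548

(1) 1.4188 × 0.16921 × 5.9801 × 0.80434 = 1.15477
(2) 0.47798 × 2.754 × 1.0787 × 0.72943 = 1.03576
Highest is cycle (1) at 1.1548 (>1, arbitrage).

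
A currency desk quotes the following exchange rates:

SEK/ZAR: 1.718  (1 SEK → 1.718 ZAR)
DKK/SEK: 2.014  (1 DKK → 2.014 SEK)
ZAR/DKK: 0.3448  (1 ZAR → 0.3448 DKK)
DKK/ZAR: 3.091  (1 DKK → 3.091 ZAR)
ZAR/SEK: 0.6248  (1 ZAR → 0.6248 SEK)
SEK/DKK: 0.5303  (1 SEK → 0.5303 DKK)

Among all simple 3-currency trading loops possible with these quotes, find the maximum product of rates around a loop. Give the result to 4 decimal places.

SEK→ZAR→DKK→SEK: 1.718 × 0.3448 × 2.014 = 1.19303
SEK→DKK→ZAR→SEK: 0.5303 × 3.091 × 0.6248 = 1.02415
Maximum is SEK→ZAR→DKK→SEK at 1.1930; arbitrage exists.

1.1930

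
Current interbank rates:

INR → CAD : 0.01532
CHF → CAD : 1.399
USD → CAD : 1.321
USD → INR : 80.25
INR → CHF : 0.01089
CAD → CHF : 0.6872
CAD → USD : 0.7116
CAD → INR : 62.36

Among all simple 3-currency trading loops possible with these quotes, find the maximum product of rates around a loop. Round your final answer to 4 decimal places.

0.9501

INR→CHF→CAD→INR: 0.01089 × 1.399 × 62.36 = 0.95006
INR→CAD→USD→INR: 0.01532 × 0.7116 × 80.25 = 0.87486
Maximum is INR→CHF→CAD→INR at 0.9501; no arbitrage — every cycle loses value.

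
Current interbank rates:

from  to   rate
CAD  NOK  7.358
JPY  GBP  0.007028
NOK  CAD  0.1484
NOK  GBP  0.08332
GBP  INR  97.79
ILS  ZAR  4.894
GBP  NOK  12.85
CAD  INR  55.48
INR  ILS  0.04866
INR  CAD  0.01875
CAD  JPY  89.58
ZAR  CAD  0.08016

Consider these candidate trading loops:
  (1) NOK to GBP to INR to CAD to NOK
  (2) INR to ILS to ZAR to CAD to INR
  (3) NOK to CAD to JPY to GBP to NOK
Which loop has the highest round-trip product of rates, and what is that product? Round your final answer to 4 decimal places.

(1) 0.08332 × 97.79 × 0.01875 × 7.358 = 1.12410
(2) 0.04866 × 4.894 × 0.08016 × 55.48 = 1.05908
(3) 0.1484 × 89.58 × 0.007028 × 12.85 = 1.20055
Highest is cycle (3) at 1.2005 (>1, arbitrage).

1.2005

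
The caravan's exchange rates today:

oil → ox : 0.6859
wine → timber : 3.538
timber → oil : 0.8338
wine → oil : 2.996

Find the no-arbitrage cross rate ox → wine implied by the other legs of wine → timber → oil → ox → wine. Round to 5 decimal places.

Known legs of the cycle: 3.538 × 0.8338 × 0.6859 = 2.02339429996
For no arbitrage the full-cycle product must be 1, so the missing rate is 1 / 2.02339429996 ≈ 0.4942190.

0.49422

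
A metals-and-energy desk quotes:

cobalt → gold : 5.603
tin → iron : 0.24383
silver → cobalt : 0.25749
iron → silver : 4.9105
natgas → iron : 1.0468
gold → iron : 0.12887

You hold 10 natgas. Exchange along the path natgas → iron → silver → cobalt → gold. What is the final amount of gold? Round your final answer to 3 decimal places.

10 natgas × 1.0468 = 10.468 iron
10.468 iron × 4.9105 = 51.403114 silver
51.403114 silver × 0.25749 = 13.23578782386 cobalt
13.23578782386 cobalt × 5.603 = 74.16011917708758 gold

74.160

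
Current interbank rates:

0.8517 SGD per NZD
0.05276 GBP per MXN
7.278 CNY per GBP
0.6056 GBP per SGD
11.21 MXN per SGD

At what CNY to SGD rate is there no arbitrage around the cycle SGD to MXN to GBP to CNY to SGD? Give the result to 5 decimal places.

0.23232

Known legs of the cycle: 11.21 × 0.05276 × 7.278 = 4.3044974088
For no arbitrage the full-cycle product must be 1, so the missing rate is 1 / 4.3044974088 ≈ 0.2323152.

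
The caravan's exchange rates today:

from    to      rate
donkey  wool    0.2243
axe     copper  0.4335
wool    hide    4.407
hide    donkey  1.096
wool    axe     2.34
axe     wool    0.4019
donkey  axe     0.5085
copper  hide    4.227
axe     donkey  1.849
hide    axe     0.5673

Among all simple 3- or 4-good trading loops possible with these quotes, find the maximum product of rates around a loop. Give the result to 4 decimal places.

1.0834

wool→hide→donkey→wool: 4.407 × 1.096 × 0.2243 = 1.08339
axe→copper→hide→axe: 0.4335 × 4.227 × 0.5673 = 1.03952
axe→donkey→wool→hide→axe: 1.849 × 0.2243 × 4.407 × 0.5673 = 1.03686
axe→copper→hide→donkey→axe: 0.4335 × 4.227 × 1.096 × 0.5085 = 1.02123
axe→wool→hide→axe: 0.4019 × 4.407 × 0.5673 = 1.00479
axe→wool→hide→donkey→axe: 0.4019 × 4.407 × 1.096 × 0.5085 = 0.98710
axe→donkey→wool→axe: 1.849 × 0.2243 × 2.34 = 0.97047
Maximum is wool→hide→donkey→wool at 1.0834; arbitrage exists.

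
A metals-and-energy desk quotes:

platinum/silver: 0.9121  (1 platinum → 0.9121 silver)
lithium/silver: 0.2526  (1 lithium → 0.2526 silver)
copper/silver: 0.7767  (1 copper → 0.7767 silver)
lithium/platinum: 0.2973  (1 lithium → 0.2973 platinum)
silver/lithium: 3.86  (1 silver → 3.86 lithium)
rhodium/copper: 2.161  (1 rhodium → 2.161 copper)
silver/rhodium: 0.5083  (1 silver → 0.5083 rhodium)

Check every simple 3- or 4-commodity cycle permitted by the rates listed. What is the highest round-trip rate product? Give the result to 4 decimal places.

lithium→platinum→silver→lithium: 0.2973 × 0.9121 × 3.86 = 1.04671
copper→silver→rhodium→copper: 0.7767 × 0.5083 × 2.161 = 0.85316
Maximum is lithium→platinum→silver→lithium at 1.0467; arbitrage exists.

1.0467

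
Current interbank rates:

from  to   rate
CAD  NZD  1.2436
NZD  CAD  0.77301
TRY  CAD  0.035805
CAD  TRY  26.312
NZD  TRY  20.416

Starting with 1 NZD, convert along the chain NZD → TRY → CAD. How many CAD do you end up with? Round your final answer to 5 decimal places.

1 NZD × 20.416 = 20.416 TRY
20.416 TRY × 0.035805 = 0.73099488 CAD

0.73099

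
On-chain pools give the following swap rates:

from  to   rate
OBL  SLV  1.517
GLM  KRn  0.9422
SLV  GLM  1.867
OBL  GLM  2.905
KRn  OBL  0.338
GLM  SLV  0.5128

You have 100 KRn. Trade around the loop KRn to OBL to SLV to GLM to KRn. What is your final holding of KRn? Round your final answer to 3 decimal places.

90.197

100 KRn × 0.338 = 33.8 OBL
33.8 OBL × 1.517 = 51.2746 SLV
51.2746 SLV × 1.867 = 95.7296782 GLM
95.7296782 GLM × 0.9422 = 90.19650280004 KRn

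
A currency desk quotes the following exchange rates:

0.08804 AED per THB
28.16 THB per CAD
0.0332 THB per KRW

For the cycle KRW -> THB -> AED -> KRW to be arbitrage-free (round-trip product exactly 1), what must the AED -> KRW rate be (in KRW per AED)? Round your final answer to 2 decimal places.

342.12

Known legs of the cycle: 0.0332 × 0.08804 = 0.002922928
For no arbitrage the full-cycle product must be 1, so the missing rate is 1 / 0.002922928 ≈ 342.1227.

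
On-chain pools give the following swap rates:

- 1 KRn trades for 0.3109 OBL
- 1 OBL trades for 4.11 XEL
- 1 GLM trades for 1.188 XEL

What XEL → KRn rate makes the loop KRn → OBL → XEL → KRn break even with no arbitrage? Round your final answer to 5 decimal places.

0.78260

Known legs of the cycle: 0.3109 × 4.11 = 1.277799
For no arbitrage the full-cycle product must be 1, so the missing rate is 1 / 1.277799 ≈ 0.7825957.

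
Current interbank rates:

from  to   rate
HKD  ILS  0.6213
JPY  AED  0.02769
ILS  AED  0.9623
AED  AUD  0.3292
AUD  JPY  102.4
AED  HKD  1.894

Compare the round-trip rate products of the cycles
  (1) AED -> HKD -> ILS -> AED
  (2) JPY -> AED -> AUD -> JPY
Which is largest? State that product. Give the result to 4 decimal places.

(1) 1.894 × 0.6213 × 0.9623 = 1.13238
(2) 0.02769 × 0.3292 × 102.4 = 0.93343
Highest is cycle (1) at 1.1324 (>1, arbitrage).

1.1324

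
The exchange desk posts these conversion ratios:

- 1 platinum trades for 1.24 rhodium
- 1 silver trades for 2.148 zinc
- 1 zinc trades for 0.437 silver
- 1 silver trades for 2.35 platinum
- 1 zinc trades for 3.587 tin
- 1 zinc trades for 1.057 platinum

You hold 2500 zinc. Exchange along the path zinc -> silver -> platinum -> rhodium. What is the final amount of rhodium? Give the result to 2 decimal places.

3183.55

2500 zinc × 0.437 = 1092.5 silver
1092.5 silver × 2.35 = 2567.375 platinum
2567.375 platinum × 1.24 = 3183.545 rhodium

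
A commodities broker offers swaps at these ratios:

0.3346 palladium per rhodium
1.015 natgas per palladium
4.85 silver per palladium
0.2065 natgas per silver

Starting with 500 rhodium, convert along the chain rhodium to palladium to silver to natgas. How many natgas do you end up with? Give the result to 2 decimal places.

500 rhodium × 0.3346 = 167.3 palladium
167.3 palladium × 4.85 = 811.405 silver
811.405 silver × 0.2065 = 167.5551325 natgas

167.56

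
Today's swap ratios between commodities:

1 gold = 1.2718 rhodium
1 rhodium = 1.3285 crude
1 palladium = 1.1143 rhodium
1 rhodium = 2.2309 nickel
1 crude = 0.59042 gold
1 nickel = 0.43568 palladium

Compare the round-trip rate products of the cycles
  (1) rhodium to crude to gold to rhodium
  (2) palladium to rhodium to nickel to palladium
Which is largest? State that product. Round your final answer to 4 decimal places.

(1) 1.3285 × 0.59042 × 1.2718 = 0.99757
(2) 1.1143 × 2.2309 × 0.43568 = 1.08305
Highest is cycle (2) at 1.0831 (>1, arbitrage).

1.0831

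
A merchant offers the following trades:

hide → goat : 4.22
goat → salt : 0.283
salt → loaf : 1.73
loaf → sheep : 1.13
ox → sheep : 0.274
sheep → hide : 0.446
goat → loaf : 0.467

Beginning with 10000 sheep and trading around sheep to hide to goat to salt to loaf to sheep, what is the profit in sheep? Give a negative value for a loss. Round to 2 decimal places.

10000 sheep × 0.446 = 4460 hide
4460 hide × 4.22 = 18821.2 goat
18821.2 goat × 0.283 = 5326.3996 salt
5326.3996 salt × 1.73 = 9214.671308 loaf
9214.671308 loaf × 1.13 = 10412.57857804 sheep
Net change: 10412.57857804 − 10000 = 412.57857804 sheep

412.58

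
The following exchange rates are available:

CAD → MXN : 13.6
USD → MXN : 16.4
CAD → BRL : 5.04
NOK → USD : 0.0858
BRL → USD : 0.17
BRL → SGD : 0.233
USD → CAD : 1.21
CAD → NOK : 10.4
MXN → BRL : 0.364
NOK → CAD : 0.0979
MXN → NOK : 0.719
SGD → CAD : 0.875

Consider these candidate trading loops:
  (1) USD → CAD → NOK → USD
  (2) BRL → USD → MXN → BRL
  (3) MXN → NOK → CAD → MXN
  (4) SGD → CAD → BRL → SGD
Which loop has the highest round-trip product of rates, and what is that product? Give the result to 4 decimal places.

(1) 1.21 × 10.4 × 0.0858 = 1.07971
(2) 0.17 × 16.4 × 0.364 = 1.01483
(3) 0.719 × 0.0979 × 13.6 = 0.95731
(4) 0.875 × 5.04 × 0.233 = 1.02753
Highest is cycle (1) at 1.0797 (>1, arbitrage).

1.0797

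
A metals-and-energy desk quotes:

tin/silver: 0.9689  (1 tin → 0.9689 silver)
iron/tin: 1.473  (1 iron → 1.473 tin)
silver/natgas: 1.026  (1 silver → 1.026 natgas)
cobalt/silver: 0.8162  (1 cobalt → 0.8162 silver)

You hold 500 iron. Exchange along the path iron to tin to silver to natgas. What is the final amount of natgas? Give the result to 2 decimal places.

500 iron × 1.473 = 736.5 tin
736.5 tin × 0.9689 = 713.59485 silver
713.59485 silver × 1.026 = 732.1483161 natgas

732.15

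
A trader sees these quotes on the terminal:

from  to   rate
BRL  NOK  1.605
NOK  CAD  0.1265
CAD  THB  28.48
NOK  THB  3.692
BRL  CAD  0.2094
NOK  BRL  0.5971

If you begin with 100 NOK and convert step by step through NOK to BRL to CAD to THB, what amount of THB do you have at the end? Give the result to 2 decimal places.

100 NOK × 0.5971 = 59.71 BRL
59.71 BRL × 0.2094 = 12.503274 CAD
12.503274 CAD × 28.48 = 356.09324352 THB

356.09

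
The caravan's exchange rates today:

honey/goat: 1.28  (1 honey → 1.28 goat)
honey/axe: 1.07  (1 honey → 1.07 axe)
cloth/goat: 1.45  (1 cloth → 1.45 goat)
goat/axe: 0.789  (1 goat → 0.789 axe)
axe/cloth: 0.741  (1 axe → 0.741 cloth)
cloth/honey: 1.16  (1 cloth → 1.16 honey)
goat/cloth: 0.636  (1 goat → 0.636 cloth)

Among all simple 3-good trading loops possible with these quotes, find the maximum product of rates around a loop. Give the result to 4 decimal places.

goat→cloth→honey→goat: 0.636 × 1.16 × 1.28 = 0.94433
cloth→honey→axe→cloth: 1.16 × 1.07 × 0.741 = 0.91973
goat→axe→cloth→goat: 0.789 × 0.741 × 1.45 = 0.84774
Maximum is goat→cloth→honey→goat at 0.9443; no arbitrage — every cycle loses value.

0.9443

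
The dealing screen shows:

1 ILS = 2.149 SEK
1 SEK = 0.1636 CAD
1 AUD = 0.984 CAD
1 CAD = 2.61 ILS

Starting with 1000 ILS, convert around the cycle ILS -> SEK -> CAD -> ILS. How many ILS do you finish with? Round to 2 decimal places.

1000 ILS × 2.149 = 2149 SEK
2149 SEK × 0.1636 = 351.5764 CAD
351.5764 CAD × 2.61 = 917.614404 ILS

917.61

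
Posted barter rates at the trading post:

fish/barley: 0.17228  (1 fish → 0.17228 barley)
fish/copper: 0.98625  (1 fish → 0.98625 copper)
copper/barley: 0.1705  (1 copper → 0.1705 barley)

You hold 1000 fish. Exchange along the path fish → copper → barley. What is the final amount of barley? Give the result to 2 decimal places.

168.16

1000 fish × 0.98625 = 986.25 copper
986.25 copper × 0.1705 = 168.155625 barley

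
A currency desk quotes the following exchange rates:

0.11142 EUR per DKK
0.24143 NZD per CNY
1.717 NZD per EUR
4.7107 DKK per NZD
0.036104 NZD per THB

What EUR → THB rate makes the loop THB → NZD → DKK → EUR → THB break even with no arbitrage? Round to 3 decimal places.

Known legs of the cycle: 0.036104 × 4.7107 × 0.11142 = 0.018949769068176
For no arbitrage the full-cycle product must be 1, so the missing rate is 1 / 0.018949769068176 ≈ 52.77109.

52.771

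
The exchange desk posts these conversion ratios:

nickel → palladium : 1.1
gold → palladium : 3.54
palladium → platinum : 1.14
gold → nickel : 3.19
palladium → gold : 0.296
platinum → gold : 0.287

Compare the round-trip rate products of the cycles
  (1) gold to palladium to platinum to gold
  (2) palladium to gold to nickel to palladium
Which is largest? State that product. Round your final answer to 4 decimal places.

(1) 3.54 × 1.14 × 0.287 = 1.15822
(2) 0.296 × 3.19 × 1.1 = 1.03866
Highest is cycle (1) at 1.1582 (>1, arbitrage).

1.1582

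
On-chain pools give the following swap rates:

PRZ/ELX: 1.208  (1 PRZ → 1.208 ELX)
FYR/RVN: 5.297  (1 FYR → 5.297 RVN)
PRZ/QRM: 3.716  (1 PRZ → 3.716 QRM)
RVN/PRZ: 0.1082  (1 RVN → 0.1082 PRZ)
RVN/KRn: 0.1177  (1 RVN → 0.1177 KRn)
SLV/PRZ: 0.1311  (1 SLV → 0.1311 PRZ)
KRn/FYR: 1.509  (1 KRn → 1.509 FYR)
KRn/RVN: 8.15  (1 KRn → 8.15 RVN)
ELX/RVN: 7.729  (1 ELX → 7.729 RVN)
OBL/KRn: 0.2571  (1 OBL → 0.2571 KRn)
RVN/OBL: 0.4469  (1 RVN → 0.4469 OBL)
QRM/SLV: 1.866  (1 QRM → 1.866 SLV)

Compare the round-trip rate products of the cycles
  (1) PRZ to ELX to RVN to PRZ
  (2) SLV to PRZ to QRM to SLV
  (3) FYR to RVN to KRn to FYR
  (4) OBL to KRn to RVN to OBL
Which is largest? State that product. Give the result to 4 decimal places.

1.0102

(1) 1.208 × 7.729 × 0.1082 = 1.01022
(2) 0.1311 × 3.716 × 1.866 = 0.90905
(3) 5.297 × 0.1177 × 1.509 = 0.94080
(4) 0.2571 × 8.15 × 0.4469 = 0.93642
Highest is cycle (1) at 1.0102 (>1, arbitrage).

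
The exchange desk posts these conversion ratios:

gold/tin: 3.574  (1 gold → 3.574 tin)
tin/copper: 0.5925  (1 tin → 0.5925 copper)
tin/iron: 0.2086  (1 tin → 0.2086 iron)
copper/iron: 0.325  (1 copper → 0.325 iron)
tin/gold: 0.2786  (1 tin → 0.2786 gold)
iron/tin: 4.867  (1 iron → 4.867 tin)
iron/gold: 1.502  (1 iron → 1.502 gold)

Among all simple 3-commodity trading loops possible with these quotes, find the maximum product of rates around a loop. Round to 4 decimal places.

tin→iron→gold→tin: 0.2086 × 1.502 × 3.574 = 1.11980
tin→copper→iron→tin: 0.5925 × 0.325 × 4.867 = 0.93720
Maximum is tin→iron→gold→tin at 1.1198; arbitrage exists.

1.1198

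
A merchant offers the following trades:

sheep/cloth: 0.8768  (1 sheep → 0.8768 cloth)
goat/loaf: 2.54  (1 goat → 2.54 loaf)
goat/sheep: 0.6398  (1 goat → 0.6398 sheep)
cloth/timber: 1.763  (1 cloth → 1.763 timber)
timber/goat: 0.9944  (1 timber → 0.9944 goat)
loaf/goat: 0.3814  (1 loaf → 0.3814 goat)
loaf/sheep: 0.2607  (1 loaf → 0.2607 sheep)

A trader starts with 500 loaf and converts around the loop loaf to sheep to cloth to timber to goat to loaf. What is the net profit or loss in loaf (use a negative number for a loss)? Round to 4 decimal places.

500 loaf × 0.2607 = 130.35 sheep
130.35 sheep × 0.8768 = 114.29088 cloth
114.29088 cloth × 1.763 = 201.49482144 timber
201.49482144 timber × 0.9944 = 200.366450439936 goat
200.366450439936 goat × 2.54 = 508.93078411743744 loaf
Net change: 508.93078411743744 − 500 = 8.93078411743744 loaf

8.9308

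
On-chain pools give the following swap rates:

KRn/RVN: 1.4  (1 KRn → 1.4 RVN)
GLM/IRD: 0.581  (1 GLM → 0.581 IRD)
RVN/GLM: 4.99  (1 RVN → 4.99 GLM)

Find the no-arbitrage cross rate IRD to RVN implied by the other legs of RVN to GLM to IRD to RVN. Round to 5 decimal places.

Known legs of the cycle: 4.99 × 0.581 = 2.89919
For no arbitrage the full-cycle product must be 1, so the missing rate is 1 / 2.89919 ≈ 0.3449239.

0.34492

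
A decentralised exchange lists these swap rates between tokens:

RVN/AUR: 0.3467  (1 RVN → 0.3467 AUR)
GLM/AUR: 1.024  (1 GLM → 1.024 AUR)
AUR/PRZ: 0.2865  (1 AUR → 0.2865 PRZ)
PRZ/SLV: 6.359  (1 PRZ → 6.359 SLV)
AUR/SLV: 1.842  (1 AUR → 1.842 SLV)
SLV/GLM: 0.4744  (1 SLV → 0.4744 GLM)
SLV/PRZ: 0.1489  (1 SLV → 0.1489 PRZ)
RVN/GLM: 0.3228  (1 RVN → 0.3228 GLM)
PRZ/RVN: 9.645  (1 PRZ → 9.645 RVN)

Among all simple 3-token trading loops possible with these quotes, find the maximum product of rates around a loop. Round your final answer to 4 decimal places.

0.9580

PRZ→RVN→AUR→PRZ: 9.645 × 0.3467 × 0.2865 = 0.95803
AUR→SLV→GLM→AUR: 1.842 × 0.4744 × 1.024 = 0.89482
Maximum is PRZ→RVN→AUR→PRZ at 0.9580; no arbitrage — every cycle loses value.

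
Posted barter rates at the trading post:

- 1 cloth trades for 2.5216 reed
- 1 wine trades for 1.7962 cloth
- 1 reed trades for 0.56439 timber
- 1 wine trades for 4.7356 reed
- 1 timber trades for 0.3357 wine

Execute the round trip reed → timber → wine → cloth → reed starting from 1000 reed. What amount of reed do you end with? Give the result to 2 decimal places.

1000 reed × 0.56439 = 564.39 timber
564.39 timber × 0.3357 = 189.465723 wine
189.465723 wine × 1.7962 = 340.3183316526 cloth
340.3183316526 cloth × 2.5216 = 858.14670509519616 reed

858.15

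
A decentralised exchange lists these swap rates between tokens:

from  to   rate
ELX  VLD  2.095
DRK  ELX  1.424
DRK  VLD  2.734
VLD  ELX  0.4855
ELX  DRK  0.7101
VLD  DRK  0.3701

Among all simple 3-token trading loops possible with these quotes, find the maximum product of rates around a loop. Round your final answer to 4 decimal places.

1.1041

VLD→DRK→ELX→VLD: 0.3701 × 1.424 × 2.095 = 1.10411
VLD→ELX→DRK→VLD: 0.4855 × 0.7101 × 2.734 = 0.94256
Maximum is VLD→DRK→ELX→VLD at 1.1041; arbitrage exists.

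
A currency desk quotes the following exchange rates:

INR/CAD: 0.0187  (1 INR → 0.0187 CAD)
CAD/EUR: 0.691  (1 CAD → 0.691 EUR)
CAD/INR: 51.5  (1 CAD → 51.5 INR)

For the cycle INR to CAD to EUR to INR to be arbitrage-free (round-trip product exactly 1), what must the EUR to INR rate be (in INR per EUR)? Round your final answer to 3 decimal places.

Known legs of the cycle: 0.0187 × 0.691 = 0.0129217
For no arbitrage the full-cycle product must be 1, so the missing rate is 1 / 0.0129217 ≈ 77.38920.

77.389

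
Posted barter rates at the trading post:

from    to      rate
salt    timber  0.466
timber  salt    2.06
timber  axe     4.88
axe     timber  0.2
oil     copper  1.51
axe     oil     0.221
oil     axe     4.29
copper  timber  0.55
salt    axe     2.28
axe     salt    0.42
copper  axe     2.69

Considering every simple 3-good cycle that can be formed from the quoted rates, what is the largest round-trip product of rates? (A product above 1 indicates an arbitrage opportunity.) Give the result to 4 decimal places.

salt→timber→axe→salt: 0.466 × 4.88 × 0.42 = 0.95511
salt→axe→timber→salt: 2.28 × 0.2 × 2.06 = 0.93936
copper→axe→oil→copper: 2.69 × 0.221 × 1.51 = 0.89768
Maximum is salt→timber→axe→salt at 0.9551; no arbitrage — every cycle loses value.

0.9551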